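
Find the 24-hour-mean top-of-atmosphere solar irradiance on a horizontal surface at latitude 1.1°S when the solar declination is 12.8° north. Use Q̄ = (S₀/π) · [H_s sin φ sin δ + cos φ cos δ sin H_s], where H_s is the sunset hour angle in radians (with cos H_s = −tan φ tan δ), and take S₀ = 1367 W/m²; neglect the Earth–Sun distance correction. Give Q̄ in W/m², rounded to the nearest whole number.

cos H_s = −tan(-1.1°) · tan(12.8°) = 0.0044, so H_s = arccos(0.0044) = 89.75°. In radians, H_s = 1.5664.
H_s sin φ sin δ = 1.5664 × -0.0192 × 0.2215 = -0.0067.
cos φ cos δ sin H_s = 0.9998 × 0.9751 × 1.0000 = 0.9749.
Q̄ = (1367/π) × (-0.0067 + 0.9749) = 435.13 × 0.9682 = 421.29 W/m².

421 W/m²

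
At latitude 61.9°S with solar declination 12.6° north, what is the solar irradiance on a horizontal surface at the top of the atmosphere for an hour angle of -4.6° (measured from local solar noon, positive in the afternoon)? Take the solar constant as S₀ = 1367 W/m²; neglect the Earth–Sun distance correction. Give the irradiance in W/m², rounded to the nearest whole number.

With φ = -61.9°, δ = 12.6°, H = -4.60°: sin φ sin δ = -0.1924, cos φ cos δ cos H = 0.4582, so cos θ_z = 0.2658.
Top-of-atmosphere irradiance = S₀ cos θ_z = 1367 × 0.2658 = 363.35 W/m².

363 W/m²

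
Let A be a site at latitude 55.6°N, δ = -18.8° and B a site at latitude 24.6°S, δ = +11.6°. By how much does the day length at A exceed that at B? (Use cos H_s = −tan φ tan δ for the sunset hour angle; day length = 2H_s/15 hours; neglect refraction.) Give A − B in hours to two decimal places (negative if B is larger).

A: H_s = arccos(−tan 55.6° · tan -18.8°) = 60.19°, so 2H_s/15 = 8.0253 h.
B: H_s = arccos(−tan -24.6° · tan 11.6°) = 84.61°, so 2H_s/15 = 11.2813 h.
A − B = 8.0253 − 11.2813 = -3.2560 h.

-3.26 h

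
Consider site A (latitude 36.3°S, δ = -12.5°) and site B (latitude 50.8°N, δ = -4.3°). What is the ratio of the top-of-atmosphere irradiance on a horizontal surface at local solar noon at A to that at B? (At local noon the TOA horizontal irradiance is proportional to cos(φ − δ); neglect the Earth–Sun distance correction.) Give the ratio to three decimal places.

A: cos θ_z = cos(-36.3° − (-12.5°)) = 0.9150.
B: cos θ_z = cos(50.8° − (-4.3°)) = 0.5721.
Ratio A/B = 0.9150 / 0.5721 = 1.5994.

1.599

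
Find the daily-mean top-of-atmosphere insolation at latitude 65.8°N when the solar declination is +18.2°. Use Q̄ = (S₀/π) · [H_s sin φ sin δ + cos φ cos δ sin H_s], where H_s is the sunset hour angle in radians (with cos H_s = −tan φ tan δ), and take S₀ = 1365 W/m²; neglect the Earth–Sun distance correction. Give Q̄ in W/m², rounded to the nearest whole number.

411 W/m²

−tan φ tan δ = −(2.2251)(0.3288) = -0.7316; H_s = arccos(-0.7316) = 137.02°. In radians, H_s = 2.3915.
H_s sin φ sin δ = 2.3915 × 0.9121 × 0.3123 = 0.6812.
cos φ cos δ sin H_s = 0.4099 × 0.9500 × 0.6817 = 0.2655.
Q̄ = (1365/π) × (0.6812 + 0.2655) = 434.49 × 0.9467 = 411.33 W/m².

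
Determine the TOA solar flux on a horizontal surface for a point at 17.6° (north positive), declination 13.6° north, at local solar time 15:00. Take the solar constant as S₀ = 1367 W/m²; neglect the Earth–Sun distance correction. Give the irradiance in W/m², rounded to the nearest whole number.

993 W/m²

Hour angle H = 15° × (15 − 12) = 45.00°.
With φ = 17.6°, δ = 13.6°, H = 45.00°: sin φ sin δ = 0.0711, cos φ cos δ cos H = 0.6551, so cos θ_z = 0.7262.
Top-of-atmosphere irradiance = S₀ cos θ_z = 1367 × 0.7262 = 992.72 W/m².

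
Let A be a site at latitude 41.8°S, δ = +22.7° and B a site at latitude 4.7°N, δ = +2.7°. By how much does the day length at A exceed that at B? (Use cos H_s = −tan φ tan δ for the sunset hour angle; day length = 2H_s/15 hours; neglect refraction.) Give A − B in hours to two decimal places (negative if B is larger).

A: H_s = arccos(−tan -41.8° · tan 22.7°) = 68.04°, so 2H_s/15 = 9.0720 h.
B: H_s = arccos(−tan 4.7° · tan 2.7°) = 90.22°, so 2H_s/15 = 12.0293 h.
A − B = 9.0720 − 12.0293 = -2.9573 h.

-2.96 h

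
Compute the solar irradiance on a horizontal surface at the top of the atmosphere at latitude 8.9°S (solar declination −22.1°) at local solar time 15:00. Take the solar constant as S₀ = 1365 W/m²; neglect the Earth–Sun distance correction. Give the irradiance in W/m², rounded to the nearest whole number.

Hour angle H = 15° × (15 − 12) = 45.00°.
With φ = -8.9°, δ = -22.1°, H = 45.00°: sin φ sin δ = 0.0582, cos φ cos δ cos H = 0.6473, so cos θ_z = 0.7055.
Top-of-atmosphere irradiance = S₀ cos θ_z = 1365 × 0.7055 = 963.01 W/m².

963 W/m²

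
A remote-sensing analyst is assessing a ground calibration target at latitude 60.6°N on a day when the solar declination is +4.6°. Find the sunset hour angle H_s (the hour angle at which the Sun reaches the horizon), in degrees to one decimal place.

98.2°

−tan φ tan δ = −(1.7747)(0.0805) = -0.1429; H_s = arccos(-0.1429) = 98.22°.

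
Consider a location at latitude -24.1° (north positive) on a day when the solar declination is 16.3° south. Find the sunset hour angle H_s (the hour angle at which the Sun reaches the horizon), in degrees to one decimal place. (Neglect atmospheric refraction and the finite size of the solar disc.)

cos H_s = −tan(-24.1°) · tan(-16.3°) = -0.1308, so H_s = arccos(-0.1308) = 97.52°.

97.5°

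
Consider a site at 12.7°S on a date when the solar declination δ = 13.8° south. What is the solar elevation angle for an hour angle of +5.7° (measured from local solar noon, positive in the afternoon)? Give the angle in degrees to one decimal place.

With φ = -12.7°, δ = -13.8°, H = 5.70°: sin φ sin δ = 0.0524, cos φ cos δ cos H = 0.9427, so cos θ_z = 0.9951.
θ_z = arccos(0.9951) = 5.67°, so the elevation is 90° − 5.67° = 84.33°.

84.3°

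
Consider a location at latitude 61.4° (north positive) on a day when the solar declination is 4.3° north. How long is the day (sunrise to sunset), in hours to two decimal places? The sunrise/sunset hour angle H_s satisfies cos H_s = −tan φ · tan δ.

13.06 hours

The sunset hour angle satisfies cos H_s = −tan φ tan δ = -0.1379, giving H_s = 97.93°.
Day length = 2 H_s / 15° h⁻¹ = 195.86° / 15 = 13.057 h.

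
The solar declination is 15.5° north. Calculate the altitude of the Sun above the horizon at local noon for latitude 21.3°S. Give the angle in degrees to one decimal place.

At local solar noon the hour angle is zero, so the elevation is 90° − |φ − δ| = 90° − |-21.3° − (15.5°)| = 90° − 36.8° = 53.2°.

53.2°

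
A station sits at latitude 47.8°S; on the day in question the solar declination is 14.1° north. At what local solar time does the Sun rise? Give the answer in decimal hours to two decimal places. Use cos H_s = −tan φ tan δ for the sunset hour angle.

−tan φ tan δ = −(-1.1028)(0.2512) = 0.2770; H_s = arccos(0.2770) = 73.92°.
Sunrise is at 12 − H_s/15 = 12 − 4.928 = 7.072 h local solar time.

7.07 h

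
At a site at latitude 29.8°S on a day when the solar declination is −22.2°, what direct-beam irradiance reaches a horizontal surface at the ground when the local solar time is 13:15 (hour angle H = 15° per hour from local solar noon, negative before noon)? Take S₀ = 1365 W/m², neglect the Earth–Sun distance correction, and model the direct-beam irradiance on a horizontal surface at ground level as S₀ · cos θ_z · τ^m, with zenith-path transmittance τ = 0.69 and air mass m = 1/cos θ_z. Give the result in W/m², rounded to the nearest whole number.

Hour angle H = 15° × (13.25 − 12) = 18.75°.
With φ = -29.8°, δ = -22.2°, H = 18.75°: sin φ sin δ = 0.1878, cos φ cos δ cos H = 0.7608, so cos θ_z = 0.9486.
Air mass m = 1/cos θ_z = 1/0.9486 = 1.054; τ^m = 0.69^1.054 = 0.6763.
Surface direct beam = 1365 × 0.9486 × 0.6763 = 875.70 W/m².

876 W/m²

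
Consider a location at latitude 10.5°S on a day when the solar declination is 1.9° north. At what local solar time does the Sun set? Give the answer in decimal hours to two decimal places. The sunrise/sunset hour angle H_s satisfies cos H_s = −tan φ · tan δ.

17.98 h

−tan φ tan δ = −(-0.1853)(0.0332) = 0.0062; H_s = arccos(0.0062) = 89.64°.
Sunset is at 12 + H_s/15 = 12 + 5.976 = 17.976 h local solar time.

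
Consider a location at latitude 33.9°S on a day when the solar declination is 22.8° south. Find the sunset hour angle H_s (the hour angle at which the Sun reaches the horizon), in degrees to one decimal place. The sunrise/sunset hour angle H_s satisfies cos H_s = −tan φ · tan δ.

cos H_s = −tan(-33.9°) · tan(-22.8°) = -0.2825, so H_s = arccos(-0.2825) = 106.41°.

106.4°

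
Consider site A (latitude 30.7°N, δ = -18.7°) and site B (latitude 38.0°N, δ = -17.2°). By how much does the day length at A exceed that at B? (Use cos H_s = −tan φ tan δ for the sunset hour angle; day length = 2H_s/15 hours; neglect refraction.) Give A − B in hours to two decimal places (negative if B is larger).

+0.32 h

A: H_s = arccos(−tan 30.7° · tan -18.7°) = 78.41°, so 2H_s/15 = 10.4547 h.
B: H_s = arccos(−tan 38.0° · tan -17.2°) = 76.00°, so 2H_s/15 = 10.1333 h.
A − B = 10.4547 − 10.1333 = 0.3214 h.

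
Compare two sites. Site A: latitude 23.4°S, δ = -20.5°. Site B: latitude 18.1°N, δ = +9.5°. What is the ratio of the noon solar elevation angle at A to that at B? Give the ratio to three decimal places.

A: 90° − |-23.4 − (-20.5)| = 87.10°.
B: 90° − |18.1 − (9.5)| = 81.40°.
Ratio A/B = 87.1000 / 81.4000 = 1.0700.

1.070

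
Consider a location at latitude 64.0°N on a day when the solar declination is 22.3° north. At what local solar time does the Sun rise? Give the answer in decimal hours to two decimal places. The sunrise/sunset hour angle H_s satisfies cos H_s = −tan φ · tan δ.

2.18 h

The sunset hour angle satisfies cos H_s = −tan φ tan δ = -0.8409, giving H_s = 147.24°.
Sunrise is at 12 − H_s/15 = 12 − 9.816 = 2.184 h local solar time.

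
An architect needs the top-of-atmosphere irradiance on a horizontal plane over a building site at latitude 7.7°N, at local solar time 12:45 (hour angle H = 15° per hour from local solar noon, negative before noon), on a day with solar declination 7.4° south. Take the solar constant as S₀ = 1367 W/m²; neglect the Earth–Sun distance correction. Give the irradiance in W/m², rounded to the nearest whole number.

1294 W/m²

Hour angle H = 15° × (12.75 − 12) = 11.25°.
With φ = 7.7°, δ = -7.4°, H = 11.25°: sin φ sin δ = -0.0173, cos φ cos δ cos H = 0.9638, so cos θ_z = 0.9465.
Top-of-atmosphere irradiance = S₀ cos θ_z = 1367 × 0.9465 = 1293.87 W/m².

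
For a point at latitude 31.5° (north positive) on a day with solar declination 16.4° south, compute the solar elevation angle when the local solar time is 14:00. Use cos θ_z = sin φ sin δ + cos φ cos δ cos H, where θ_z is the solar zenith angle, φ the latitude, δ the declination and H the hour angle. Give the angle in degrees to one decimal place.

34.1°

Hour angle H = 15° × (14 − 12) = 30.00°.
cos θ_z = sin(31.5°) sin(-16.4°) + cos(31.5°) cos(-16.4°) cos(30.00°) = -0.1475 + 0.7084 = 0.5609.
θ_z = arccos(0.5609) = 55.88°, so the elevation is 90° − 55.88° = 34.12°.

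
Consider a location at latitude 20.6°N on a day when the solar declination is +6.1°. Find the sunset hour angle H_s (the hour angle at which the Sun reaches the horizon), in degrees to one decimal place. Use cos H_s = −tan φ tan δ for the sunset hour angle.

92.3°

cos H_s = −tan(20.6°) · tan(6.1°) = -0.0402, so H_s = arccos(-0.0402) = 92.30°.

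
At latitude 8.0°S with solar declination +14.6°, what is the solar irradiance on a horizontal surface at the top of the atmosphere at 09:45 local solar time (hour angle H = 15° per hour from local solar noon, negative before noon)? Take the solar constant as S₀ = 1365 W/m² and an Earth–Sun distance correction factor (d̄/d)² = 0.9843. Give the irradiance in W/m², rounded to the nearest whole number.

Hour angle H = 15° × (9.75 − 12) = -33.75°.
With φ = -8.0°, δ = 14.6°, H = -33.75°: sin φ sin δ = -0.0351, cos φ cos δ cos H = 0.7968, so cos θ_z = 0.7617.
Top-of-atmosphere irradiance = S₀ (d̄/d)² cos θ_z = 1365 × 0.9843 × 0.7617 = 1023.40 W/m².

1023 W/m²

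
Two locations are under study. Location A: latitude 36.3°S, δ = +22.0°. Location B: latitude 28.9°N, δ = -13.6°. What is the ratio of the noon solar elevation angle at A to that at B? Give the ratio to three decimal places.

0.667

A: 90° − |-36.3 − (22.0)| = 31.70°.
B: 90° − |28.9 − (-13.6)| = 47.50°.
Ratio A/B = 31.7000 / 47.5000 = 0.6674.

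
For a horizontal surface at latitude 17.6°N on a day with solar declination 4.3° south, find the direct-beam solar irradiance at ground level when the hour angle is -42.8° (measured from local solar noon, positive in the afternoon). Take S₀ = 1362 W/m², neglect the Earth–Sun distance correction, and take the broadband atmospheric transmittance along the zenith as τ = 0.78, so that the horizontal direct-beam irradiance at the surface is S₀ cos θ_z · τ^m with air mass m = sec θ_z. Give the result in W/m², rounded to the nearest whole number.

636 W/m²

With φ = 17.6°, δ = -4.3°, H = -42.80°: sin φ sin δ = -0.0227, cos φ cos δ cos H = 0.6974, so cos θ_z = 0.6747.
Air mass m = 1/cos θ_z = 1/0.6747 = 1.482; τ^m = 0.78^1.482 = 0.6920.
Surface direct beam = 1362 × 0.6747 × 0.6920 = 635.91 W/m².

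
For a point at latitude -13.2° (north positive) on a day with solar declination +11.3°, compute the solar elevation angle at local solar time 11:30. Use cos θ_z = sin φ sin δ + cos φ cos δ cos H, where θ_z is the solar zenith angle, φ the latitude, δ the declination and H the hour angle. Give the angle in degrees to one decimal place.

Hour angle H = 15° × (11.5 − 12) = -7.50°.
cos θ_z = sin φ sin δ + cos φ cos δ cos H = (-0.2284)(0.1959) + (0.9736)(0.9806)(0.9914) = 0.9018.
θ_z = arccos(0.9018) = 25.60°, so the elevation is 90° − 25.60° = 64.40°.

64.4°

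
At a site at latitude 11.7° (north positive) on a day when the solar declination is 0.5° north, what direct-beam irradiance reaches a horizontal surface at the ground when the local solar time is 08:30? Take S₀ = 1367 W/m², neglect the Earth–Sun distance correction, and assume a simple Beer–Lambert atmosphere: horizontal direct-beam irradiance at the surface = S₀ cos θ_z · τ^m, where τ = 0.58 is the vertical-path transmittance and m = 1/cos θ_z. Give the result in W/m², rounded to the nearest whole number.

329 W/m²

Hour angle H = 15° × (8.5 − 12) = -52.50°.
cos θ_z = sin φ sin δ + cos φ cos δ cos H = (0.2028)(0.0087) + (0.9792)(1.0000)(0.6088) = 0.5979.
Air mass m = 1/cos θ_z = 1/0.5979 = 1.673; τ^m = 0.58^1.673 = 0.4020.
Surface direct beam = 1367 × 0.5979 × 0.4020 = 328.57 W/m².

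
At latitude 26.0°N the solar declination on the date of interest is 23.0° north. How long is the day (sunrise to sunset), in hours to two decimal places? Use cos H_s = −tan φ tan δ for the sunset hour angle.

13.59 hours

−tan φ tan δ = −(0.4877)(0.4245) = -0.2070; H_s = arccos(-0.2070) = 101.95°.
Day length = 2 H_s / 15° h⁻¹ = 203.90° / 15 = 13.593 h.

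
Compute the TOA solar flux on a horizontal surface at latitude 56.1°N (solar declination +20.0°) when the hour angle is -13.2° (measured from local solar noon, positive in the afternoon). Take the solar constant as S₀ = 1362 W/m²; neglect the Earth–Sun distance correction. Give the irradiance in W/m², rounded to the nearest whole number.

1082 W/m²

With φ = 56.1°, δ = 20.0°, H = -13.20°: sin φ sin δ = 0.2839, cos φ cos δ cos H = 0.5103, so cos θ_z = 0.7942.
Top-of-atmosphere irradiance = S₀ cos θ_z = 1362 × 0.7942 = 1081.70 W/m².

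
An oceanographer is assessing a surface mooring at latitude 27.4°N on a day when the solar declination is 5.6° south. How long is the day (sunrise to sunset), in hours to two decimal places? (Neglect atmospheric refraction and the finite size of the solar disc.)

11.61 hours

The sunset hour angle satisfies cos H_s = −tan φ tan δ = 0.0508, giving H_s = 87.09°.
Day length = 2 H_s / 15° h⁻¹ = 174.18° / 15 = 11.612 h.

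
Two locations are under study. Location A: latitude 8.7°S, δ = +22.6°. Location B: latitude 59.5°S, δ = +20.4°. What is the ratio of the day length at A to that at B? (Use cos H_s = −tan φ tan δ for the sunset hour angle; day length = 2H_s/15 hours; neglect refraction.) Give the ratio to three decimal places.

1.698

A: H_s = arccos(−tan -8.7° · tan 22.6°) = 86.35°, so 2H_s/15 = 11.5133 h.
B: H_s = arccos(−tan -59.5° · tan 20.4°) = 50.85°, so 2H_s/15 = 6.7800 h.
Ratio A/B = 11.5133 / 6.7800 = 1.6981.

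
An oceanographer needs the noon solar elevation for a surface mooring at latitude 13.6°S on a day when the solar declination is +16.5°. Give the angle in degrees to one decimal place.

59.9°

At local solar noon the hour angle is zero, so the elevation is 90° − |φ − δ| = 90° − |-13.6° − (16.5°)| = 90° − 30.1° = 59.9°.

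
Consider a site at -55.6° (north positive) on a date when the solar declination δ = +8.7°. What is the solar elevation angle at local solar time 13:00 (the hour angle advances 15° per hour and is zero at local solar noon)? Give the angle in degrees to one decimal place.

Hour angle H = 15° × (13 − 12) = 15.00°.
cos θ_z = sin φ sin δ + cos φ cos δ cos H = (-0.8251)(0.1513) + (0.5650)(0.9885)(0.9659) = 0.4146.
θ_z = arccos(0.4146) = 65.51°, so the elevation is 90° − 65.51° = 24.49°.

24.5°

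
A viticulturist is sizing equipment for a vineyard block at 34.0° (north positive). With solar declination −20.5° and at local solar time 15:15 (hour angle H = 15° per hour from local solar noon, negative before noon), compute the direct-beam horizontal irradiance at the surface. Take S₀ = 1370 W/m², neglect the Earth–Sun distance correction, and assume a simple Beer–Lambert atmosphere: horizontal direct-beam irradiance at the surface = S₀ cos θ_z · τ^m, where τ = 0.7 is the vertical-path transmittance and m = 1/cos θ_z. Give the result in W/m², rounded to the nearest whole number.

Hour angle H = 15° × (15.25 − 12) = 48.75°.
cos θ_z = sin(34.0°) sin(-20.5°) + cos(34.0°) cos(-20.5°) cos(48.75°) = -0.1958 + 0.5120 = 0.3162.
Air mass m = 1/cos θ_z = 1/0.3162 = 3.163; τ^m = 0.7^3.163 = 0.3236.
Surface direct beam = 1370 × 0.3162 × 0.3236 = 140.18 W/m².

140 W/m²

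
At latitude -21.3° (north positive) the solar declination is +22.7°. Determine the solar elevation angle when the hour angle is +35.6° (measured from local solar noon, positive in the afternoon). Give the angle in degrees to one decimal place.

34.0°

cos θ_z = sin(-21.3°) sin(22.7°) + cos(-21.3°) cos(22.7°) cos(35.60°) = -0.1402 + 0.6989 = 0.5587.
θ_z = arccos(0.5587) = 56.03°, so the elevation is 90° − 56.03° = 33.97°.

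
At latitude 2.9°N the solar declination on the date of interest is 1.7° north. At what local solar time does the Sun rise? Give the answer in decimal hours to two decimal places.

cos H_s = −tan(2.9°) · tan(1.7°) = -0.0015, so H_s = arccos(-0.0015) = 90.09°.
Sunrise is at 12 − H_s/15 = 12 − 6.006 = 5.994 h local solar time.

5.99 h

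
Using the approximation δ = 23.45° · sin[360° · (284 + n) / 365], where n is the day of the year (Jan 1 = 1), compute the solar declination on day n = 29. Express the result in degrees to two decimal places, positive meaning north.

360 × (284 + 29) / 365 = 308.712°; sin(308.712°) = -0.7803.
δ = 23.45 × -0.7803 = -18.298° ≈ -18.30°.

-18.30°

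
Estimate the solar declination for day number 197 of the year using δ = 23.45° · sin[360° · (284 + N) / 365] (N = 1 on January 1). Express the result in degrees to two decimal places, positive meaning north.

360 × (284 + 197) / 365 = 474.411°; sin(474.411°) = 0.9106.
δ = 23.45 × 0.9106 = 21.354° ≈ +21.35°.

+21.35°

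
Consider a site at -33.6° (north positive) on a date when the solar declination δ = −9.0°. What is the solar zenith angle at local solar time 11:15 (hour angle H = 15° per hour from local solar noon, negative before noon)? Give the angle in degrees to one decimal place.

Hour angle H = 15° × (11.25 − 12) = -11.25°.
With φ = -33.6°, δ = -9.0°, H = -11.25°: sin φ sin δ = 0.0866, cos φ cos δ cos H = 0.8069, so cos θ_z = 0.8935.
θ_z = arccos(0.8935) = 26.68°.

26.7°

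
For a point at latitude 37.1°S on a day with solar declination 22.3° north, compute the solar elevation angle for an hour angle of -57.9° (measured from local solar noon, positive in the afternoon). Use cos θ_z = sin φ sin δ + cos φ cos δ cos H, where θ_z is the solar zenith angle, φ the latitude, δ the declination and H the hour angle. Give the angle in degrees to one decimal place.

With φ = -37.1°, δ = 22.3°, H = -57.90°: sin φ sin δ = -0.2289, cos φ cos δ cos H = 0.3921, so cos θ_z = 0.1632.
θ_z = arccos(0.1632) = 80.61°, so the elevation is 90° − 80.61° = 9.39°.

9.4°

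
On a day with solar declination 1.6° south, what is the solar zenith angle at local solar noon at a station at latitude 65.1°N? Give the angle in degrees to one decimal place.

At local solar noon the hour angle is zero, so the zenith angle is |φ − δ| = |65.1° − (-1.6°)| = 66.7°.

66.7°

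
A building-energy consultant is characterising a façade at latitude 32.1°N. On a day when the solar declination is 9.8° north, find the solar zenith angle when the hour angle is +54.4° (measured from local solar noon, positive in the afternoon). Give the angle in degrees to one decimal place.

cos θ_z = sin(32.1°) sin(9.8°) + cos(32.1°) cos(9.8°) cos(54.40°) = 0.0904 + 0.4859 = 0.5763.
θ_z = arccos(0.5763) = 54.81°.

54.8°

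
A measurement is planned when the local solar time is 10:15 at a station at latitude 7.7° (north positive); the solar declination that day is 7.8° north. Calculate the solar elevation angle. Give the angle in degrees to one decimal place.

64.0°

Hour angle H = 15° × (10.25 − 12) = -26.25°.
cos θ_z = sin(7.7°) sin(7.8°) + cos(7.7°) cos(7.8°) cos(-26.25°) = 0.0182 + 0.8806 = 0.8988.
θ_z = arccos(0.8988) = 26.00°, so the elevation is 90° − 26.00° = 64.00°.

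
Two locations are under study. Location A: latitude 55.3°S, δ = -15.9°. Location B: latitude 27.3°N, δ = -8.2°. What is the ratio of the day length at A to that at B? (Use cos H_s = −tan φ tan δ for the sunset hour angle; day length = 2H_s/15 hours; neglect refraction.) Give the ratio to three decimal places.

1.333

A: H_s = arccos(−tan -55.3° · tan -15.9°) = 114.29°, so 2H_s/15 = 15.2387 h.
B: H_s = arccos(−tan 27.3° · tan -8.2°) = 85.73°, so 2H_s/15 = 11.4307 h.
Ratio A/B = 15.2387 / 11.4307 = 1.3331.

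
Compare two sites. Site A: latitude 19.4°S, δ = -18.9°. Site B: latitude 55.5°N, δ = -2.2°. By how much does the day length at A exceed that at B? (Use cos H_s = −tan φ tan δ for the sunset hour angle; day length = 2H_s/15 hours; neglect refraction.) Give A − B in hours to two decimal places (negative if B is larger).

+1.35 h

A: H_s = arccos(−tan -19.4° · tan -18.9°) = 96.92°, so 2H_s/15 = 12.9227 h.
B: H_s = arccos(−tan 55.5° · tan -2.2°) = 86.80°, so 2H_s/15 = 11.5733 h.
A − B = 12.9227 − 11.5733 = 1.3494 h.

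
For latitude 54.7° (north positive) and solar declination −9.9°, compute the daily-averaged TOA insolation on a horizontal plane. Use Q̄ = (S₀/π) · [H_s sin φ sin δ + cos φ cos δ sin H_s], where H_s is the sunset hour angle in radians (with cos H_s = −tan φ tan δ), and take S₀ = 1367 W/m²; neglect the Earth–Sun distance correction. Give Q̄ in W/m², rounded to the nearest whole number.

159 W/m²

−tan φ tan δ = −(1.4124)(-0.1745) = 0.2465; H_s = arccos(0.2465) = 75.73°. In radians, H_s = 1.3217.
H_s sin φ sin δ = 1.3217 × 0.8161 × -0.1719 = -0.1854.
cos φ cos δ sin H_s = 0.5779 × 0.9851 × 0.9691 = 0.5517.
Q̄ = (1367/π) × (-0.1854 + 0.5517) = 435.13 × 0.3663 = 159.39 W/m².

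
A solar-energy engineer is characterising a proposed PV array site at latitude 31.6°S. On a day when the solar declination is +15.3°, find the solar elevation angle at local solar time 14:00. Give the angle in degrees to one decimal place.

35.0°

Hour angle H = 15° × (14 − 12) = 30.00°.
cos θ_z = sin(-31.6°) sin(15.3°) + cos(-31.6°) cos(15.3°) cos(30.00°) = -0.1383 + 0.7115 = 0.5732.
θ_z = arccos(0.5732) = 55.03°, so the elevation is 90° − 55.03° = 34.97°.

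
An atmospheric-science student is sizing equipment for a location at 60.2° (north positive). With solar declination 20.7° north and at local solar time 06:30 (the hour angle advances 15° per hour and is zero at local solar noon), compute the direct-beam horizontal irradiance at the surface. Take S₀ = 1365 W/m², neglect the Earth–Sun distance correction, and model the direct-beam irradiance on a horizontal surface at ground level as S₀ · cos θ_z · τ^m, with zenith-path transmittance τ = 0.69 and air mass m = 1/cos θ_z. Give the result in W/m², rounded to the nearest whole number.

183 W/m²

Hour angle H = 15° × (6.5 − 12) = -82.50°.
With φ = 60.2°, δ = 20.7°, H = -82.50°: sin φ sin δ = 0.3067, cos φ cos δ cos H = 0.0607, so cos θ_z = 0.3674.
Air mass m = 1/cos θ_z = 1/0.3674 = 2.722; τ^m = 0.69^2.722 = 0.3642.
Surface direct beam = 1365 × 0.3674 × 0.3642 = 182.65 W/m².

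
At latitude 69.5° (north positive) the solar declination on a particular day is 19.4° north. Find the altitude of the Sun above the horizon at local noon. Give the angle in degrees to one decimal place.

At local solar noon the hour angle is zero, so the elevation is 90° − |φ − δ| = 90° − |69.5° − (19.4°)| = 90° − 50.1° = 39.9°.

39.9°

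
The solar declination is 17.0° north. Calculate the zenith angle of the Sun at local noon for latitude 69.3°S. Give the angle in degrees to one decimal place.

At local solar noon the hour angle is zero, so the zenith angle is |φ − δ| = |-69.3° − (17.0°)| = 86.3°.

86.3°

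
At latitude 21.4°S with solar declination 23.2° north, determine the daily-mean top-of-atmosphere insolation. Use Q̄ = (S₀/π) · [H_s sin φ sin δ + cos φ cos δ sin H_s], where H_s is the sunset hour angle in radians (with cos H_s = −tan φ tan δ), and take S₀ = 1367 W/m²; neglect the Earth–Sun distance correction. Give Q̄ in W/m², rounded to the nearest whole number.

−tan φ tan δ = −(-0.3919)(0.4286) = 0.1680; H_s = arccos(0.1680) = 80.33°. In radians, H_s = 1.4020.
H_s sin φ sin δ = 1.4020 × -0.3649 × 0.3939 = -0.2015.
cos φ cos δ sin H_s = 0.9311 × 0.9191 × 0.9858 = 0.8436.
Q̄ = (1367/π) × (-0.2015 + 0.8436) = 435.13 × 0.6421 = 279.40 W/m².

279 W/m²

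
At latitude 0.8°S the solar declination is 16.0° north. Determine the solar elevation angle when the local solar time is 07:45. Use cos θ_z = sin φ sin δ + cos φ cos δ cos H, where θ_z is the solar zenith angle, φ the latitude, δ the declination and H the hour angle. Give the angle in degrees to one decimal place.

24.9°

Hour angle H = 15° × (7.75 − 12) = -63.75°.
cos θ_z = sin φ sin δ + cos φ cos δ cos H = (-0.0140)(0.2756) + (0.9999)(0.9613)(0.4423) = 0.4213.
θ_z = arccos(0.4213) = 65.08°, so the elevation is 90° − 65.08° = 24.92°.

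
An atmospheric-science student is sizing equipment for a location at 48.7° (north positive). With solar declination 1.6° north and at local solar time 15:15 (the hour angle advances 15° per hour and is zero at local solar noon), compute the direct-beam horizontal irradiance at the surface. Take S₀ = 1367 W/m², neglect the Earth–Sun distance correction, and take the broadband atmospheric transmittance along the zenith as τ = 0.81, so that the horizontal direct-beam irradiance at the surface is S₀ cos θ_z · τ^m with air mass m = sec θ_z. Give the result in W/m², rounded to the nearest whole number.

Hour angle H = 15° × (15.25 − 12) = 48.75°.
cos θ_z = sin(48.7°) sin(1.6°) + cos(48.7°) cos(1.6°) cos(48.75°) = 0.0210 + 0.4350 = 0.4560.
Air mass m = 1/cos θ_z = 1/0.4560 = 2.193; τ^m = 0.81^2.193 = 0.6300.
Surface direct beam = 1367 × 0.4560 × 0.6300 = 392.71 W/m².

393 W/m²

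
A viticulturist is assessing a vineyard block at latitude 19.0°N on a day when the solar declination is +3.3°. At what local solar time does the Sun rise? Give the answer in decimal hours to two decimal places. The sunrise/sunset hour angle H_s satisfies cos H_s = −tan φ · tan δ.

5.92 h

cos H_s = −tan(19.0°) · tan(3.3°) = -0.0199, so H_s = arccos(-0.0199) = 91.14°.
Sunrise is at 12 − H_s/15 = 12 − 6.076 = 5.924 h local solar time.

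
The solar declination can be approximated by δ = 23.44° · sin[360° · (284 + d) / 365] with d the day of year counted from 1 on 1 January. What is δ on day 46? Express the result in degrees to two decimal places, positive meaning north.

360 × (284 + 46) / 365 = 325.479°; sin(325.479°) = -0.5667.
δ = 23.44 × -0.5667 = -13.283° ≈ -13.28°.

-13.28°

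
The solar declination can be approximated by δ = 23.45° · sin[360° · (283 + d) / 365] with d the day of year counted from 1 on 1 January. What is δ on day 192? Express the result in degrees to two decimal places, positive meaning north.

+22.24°

360 × (283 + 192) / 365 = 468.493°; sin(468.493°) = 0.9484.
δ = 23.45 × 0.9484 = 22.240° ≈ +22.24°.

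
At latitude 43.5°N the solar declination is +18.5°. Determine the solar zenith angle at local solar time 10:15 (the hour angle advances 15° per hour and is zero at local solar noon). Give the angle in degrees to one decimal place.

Hour angle H = 15° × (10.25 − 12) = -26.25°.
cos θ_z = sin φ sin δ + cos φ cos δ cos H = (0.6884)(0.3173) + (0.7254)(0.9483)(0.8969) = 0.8354.
θ_z = arccos(0.8354) = 33.34°.

33.3°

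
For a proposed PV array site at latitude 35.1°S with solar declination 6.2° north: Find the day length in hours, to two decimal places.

−tan φ tan δ = −(-0.7028)(0.1086) = 0.0763; H_s = arccos(0.0763) = 85.62°.
Day length = 2 H_s / 15° h⁻¹ = 171.24° / 15 = 11.416 h.

11.42 hours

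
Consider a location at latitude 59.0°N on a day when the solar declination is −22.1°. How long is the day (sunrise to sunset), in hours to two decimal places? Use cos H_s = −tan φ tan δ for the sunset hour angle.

6.33 hours

cos H_s = −tan(59.0°) · tan(-22.1°) = 0.6758, so H_s = arccos(0.6758) = 47.48°.
Day length = 2 H_s / 15° h⁻¹ = 94.96° / 15 = 6.331 h.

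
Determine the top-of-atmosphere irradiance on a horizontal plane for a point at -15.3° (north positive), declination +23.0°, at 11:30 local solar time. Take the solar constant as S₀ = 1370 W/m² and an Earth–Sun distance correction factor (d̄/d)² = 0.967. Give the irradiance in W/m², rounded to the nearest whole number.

Hour angle H = 15° × (11.5 − 12) = -7.50°.
With φ = -15.3°, δ = 23.0°, H = -7.50°: sin φ sin δ = -0.1031, cos φ cos δ cos H = 0.8803, so cos θ_z = 0.7772.
Top-of-atmosphere irradiance = S₀ (d̄/d)² cos θ_z = 1370 × 0.967 × 0.7772 = 1029.63 W/m².

1030 W/m²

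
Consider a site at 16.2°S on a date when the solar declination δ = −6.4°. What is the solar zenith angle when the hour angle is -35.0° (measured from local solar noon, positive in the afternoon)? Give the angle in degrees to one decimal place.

cos θ_z = sin(-16.2°) sin(-6.4°) + cos(-16.2°) cos(-6.4°) cos(-35.00°) = 0.0311 + 0.7817 = 0.8128.
θ_z = arccos(0.8128) = 35.63°.

35.6°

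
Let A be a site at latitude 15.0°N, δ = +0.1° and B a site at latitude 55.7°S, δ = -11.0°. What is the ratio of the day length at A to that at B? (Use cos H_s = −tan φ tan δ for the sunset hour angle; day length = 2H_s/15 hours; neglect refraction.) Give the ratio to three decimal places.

0.845

A: H_s = arccos(−tan 15.0° · tan 0.1°) = 90.03°, so 2H_s/15 = 12.0040 h.
B: H_s = arccos(−tan -55.7° · tan -11.0°) = 106.56°, so 2H_s/15 = 14.2080 h.
Ratio A/B = 12.0040 / 14.2080 = 0.8449.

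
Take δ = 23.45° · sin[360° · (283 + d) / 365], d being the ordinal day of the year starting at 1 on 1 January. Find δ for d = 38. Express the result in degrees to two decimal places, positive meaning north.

360 × (283 + 38) / 365 = 316.603°; sin(316.603°) = -0.6870.
δ = 23.45 × -0.6870 = -16.110° ≈ -16.11°.

-16.11°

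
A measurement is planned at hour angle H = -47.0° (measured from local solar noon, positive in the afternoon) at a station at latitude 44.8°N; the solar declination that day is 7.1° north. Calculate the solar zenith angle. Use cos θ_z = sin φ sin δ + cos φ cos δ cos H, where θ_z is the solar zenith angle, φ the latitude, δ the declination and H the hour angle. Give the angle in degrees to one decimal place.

With φ = 44.8°, δ = 7.1°, H = -47.00°: sin φ sin δ = 0.0871, cos φ cos δ cos H = 0.4802, so cos θ_z = 0.5673.
θ_z = arccos(0.5673) = 55.44°.

55.4°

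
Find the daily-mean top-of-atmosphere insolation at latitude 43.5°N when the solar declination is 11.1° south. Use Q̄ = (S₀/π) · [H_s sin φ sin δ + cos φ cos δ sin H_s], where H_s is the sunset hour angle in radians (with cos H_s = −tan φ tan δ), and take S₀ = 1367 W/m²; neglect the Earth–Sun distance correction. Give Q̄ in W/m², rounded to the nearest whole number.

225 W/m²

cos H_s = −tan(43.5°) · tan(-11.1°) = 0.1862, so H_s = arccos(0.1862) = 79.27°. In radians, H_s = 1.3835.
H_s sin φ sin δ = 1.3835 × 0.6884 × -0.1925 = -0.1833.
cos φ cos δ sin H_s = 0.7254 × 0.9813 × 0.9825 = 0.6994.
Q̄ = (1367/π) × (-0.1833 + 0.6994) = 435.13 × 0.5161 = 224.57 W/m².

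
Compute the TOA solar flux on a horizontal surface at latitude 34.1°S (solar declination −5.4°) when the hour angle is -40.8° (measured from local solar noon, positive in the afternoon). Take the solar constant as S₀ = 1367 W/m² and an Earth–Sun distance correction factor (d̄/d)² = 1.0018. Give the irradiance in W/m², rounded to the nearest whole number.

cos θ_z = sin φ sin δ + cos φ cos δ cos H = (-0.5606)(-0.0941) + (0.8281)(0.9956)(0.7570) = 0.6769.
Top-of-atmosphere irradiance = S₀ (d̄/d)² cos θ_z = 1367 × 1.0018 × 0.6769 = 926.99 W/m².

927 W/m²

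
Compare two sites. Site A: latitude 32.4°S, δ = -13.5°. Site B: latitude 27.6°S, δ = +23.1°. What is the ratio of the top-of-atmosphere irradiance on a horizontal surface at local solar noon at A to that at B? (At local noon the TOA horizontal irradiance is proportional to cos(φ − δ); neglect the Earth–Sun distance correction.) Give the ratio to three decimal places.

A: cos θ_z = cos(-32.4° − (-13.5°)) = 0.9461.
B: cos θ_z = cos(-27.6° − (23.1°)) = 0.6334.
Ratio A/B = 0.9461 / 0.6334 = 1.4937.

1.494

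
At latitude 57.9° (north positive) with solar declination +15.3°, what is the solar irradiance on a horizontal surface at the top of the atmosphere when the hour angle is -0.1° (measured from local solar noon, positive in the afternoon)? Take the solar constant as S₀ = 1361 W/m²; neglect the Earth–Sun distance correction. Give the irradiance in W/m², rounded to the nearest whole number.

cos θ_z = sin(57.9°) sin(15.3°) + cos(57.9°) cos(15.3°) cos(-0.10°) = 0.2235 + 0.5126 = 0.7361.
Top-of-atmosphere irradiance = S₀ cos θ_z = 1361 × 0.7361 = 1001.83 W/m².

1002 W/m²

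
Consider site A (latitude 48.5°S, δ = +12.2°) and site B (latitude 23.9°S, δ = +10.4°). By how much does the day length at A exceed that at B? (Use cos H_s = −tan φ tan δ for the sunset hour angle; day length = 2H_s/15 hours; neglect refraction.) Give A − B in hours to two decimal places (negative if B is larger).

A: H_s = arccos(−tan -48.5° · tan 12.2°) = 75.85°, so 2H_s/15 = 10.1133 h.
B: H_s = arccos(−tan -23.9° · tan 10.4°) = 85.33°, so 2H_s/15 = 11.3773 h.
A − B = 10.1133 − 11.3773 = -1.2640 h.

-1.26 h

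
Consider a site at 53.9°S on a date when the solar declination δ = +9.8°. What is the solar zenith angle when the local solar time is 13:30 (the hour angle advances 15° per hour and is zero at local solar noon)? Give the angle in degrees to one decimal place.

Hour angle H = 15° × (13.5 − 12) = 22.50°.
cos θ_z = sin φ sin δ + cos φ cos δ cos H = (-0.8080)(0.1702) + (0.5892)(0.9854)(0.9239) = 0.3989.
θ_z = arccos(0.3989) = 66.49°.

66.5°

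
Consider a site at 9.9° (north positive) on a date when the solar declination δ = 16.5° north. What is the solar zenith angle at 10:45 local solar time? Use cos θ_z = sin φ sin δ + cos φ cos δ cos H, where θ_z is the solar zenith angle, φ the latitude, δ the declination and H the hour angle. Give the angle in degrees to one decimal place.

19.4°

Hour angle H = 15° × (10.75 − 12) = -18.75°.
cos θ_z = sin(9.9°) sin(16.5°) + cos(9.9°) cos(16.5°) cos(-18.75°) = 0.0488 + 0.8944 = 0.9432.
θ_z = arccos(0.9432) = 19.40°.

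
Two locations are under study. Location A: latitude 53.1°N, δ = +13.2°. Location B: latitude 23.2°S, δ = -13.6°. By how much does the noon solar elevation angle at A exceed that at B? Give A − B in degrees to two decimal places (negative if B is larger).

A: 90° − |53.1 − (13.2)| = 50.10°.
B: 90° − |-23.2 − (-13.6)| = 80.40°.
A − B = 50.10 − 80.40 = -30.30°.

-30.30°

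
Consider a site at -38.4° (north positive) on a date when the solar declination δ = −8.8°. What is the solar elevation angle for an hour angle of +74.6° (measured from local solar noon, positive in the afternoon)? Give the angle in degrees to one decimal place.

17.5°

cos θ_z = sin(-38.4°) sin(-8.8°) + cos(-38.4°) cos(-8.8°) cos(74.60°) = 0.0950 + 0.2057 = 0.3007.
θ_z = arccos(0.3007) = 72.50°, so the elevation is 90° − 72.50° = 17.50°.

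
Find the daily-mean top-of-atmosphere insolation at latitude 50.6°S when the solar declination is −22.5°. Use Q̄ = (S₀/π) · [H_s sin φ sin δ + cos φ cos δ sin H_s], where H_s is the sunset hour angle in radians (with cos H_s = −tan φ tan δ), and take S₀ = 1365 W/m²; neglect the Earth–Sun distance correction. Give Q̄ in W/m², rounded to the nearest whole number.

−tan φ tan δ = −(-1.2174)(-0.4142) = -0.5042; H_s = arccos(-0.5042) = 120.28°. In radians, H_s = 2.0993.
H_s sin φ sin δ = 2.0993 × -0.7727 × -0.3827 = 0.6208.
cos φ cos δ sin H_s = 0.6347 × 0.9239 × 0.8636 = 0.5064.
Q̄ = (1365/π) × (0.6208 + 0.5064) = 434.49 × 1.1272 = 489.76 W/m².

490 W/m²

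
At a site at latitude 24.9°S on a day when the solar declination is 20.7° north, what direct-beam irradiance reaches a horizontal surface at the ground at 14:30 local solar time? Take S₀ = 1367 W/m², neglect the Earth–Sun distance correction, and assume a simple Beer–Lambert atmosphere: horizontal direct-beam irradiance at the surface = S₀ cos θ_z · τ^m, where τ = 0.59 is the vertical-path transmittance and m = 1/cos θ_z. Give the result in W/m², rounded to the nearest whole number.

262 W/m²

Hour angle H = 15° × (14.5 − 12) = 37.50°.
With φ = -24.9°, δ = 20.7°, H = 37.50°: sin φ sin δ = -0.1488, cos φ cos δ cos H = 0.6732, so cos θ_z = 0.5244.
Air mass m = 1/cos θ_z = 1/0.5244 = 1.907; τ^m = 0.59^1.907 = 0.3656.
Surface direct beam = 1367 × 0.5244 × 0.3656 = 262.08 W/m².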